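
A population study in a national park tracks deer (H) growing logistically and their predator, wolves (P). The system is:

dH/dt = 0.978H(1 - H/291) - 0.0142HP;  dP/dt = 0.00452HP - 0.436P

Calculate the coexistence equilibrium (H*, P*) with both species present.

H* ≈ 96.5, P* ≈ 46

From dP/dt = 0 with P > 0: 0.00452H* = 0.436, so H* = 96.5.
Substitute into dH/dt = 0: 0.978(1 - 96.5/291) = 0.0142P*.
The bracket is 0.669, giving P* = 0.654/0.0142 = 46.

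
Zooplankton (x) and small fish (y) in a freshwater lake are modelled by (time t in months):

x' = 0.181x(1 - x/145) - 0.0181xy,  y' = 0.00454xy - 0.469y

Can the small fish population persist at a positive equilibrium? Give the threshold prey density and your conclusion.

The predator equation gives dy/dt > 0 only when x > 0.469/0.00454 = 103.
Without the predator, x → K = 145. Since 145 > 103, the predator can invade and persist.

Threshold x = 103; K > 103, so yes, the predator persists.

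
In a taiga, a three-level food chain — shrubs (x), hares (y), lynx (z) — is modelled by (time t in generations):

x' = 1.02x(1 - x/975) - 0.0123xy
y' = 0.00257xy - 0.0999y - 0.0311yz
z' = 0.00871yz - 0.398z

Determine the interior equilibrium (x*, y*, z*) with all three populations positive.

From dz/dt = 0: 0.00871y* = 0.398, so y* = 45.7.
From dx/dt = 0: 1.02(1 - x*/975) = 0.0123·45.7, giving x* = 975·(1 - 0.551) = 438.
From dy/dt = 0: 0.00257·438 - 0.0999 = 0.0311z*, so z* = 1.03/0.0311 = 33.

x* ≈ 438, y* ≈ 45.7, z* ≈ 33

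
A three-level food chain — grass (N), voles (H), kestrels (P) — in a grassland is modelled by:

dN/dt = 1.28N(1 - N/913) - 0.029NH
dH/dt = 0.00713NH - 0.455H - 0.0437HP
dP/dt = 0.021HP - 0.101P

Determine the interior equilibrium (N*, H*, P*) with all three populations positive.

From dP/dt = 0: 0.021H* = 0.101, so H* = 4.81.
From dN/dt = 0: 1.28(1 - N*/913) = 0.029·4.81, giving N* = 913·(1 - 0.109) = 814.
From dH/dt = 0: 0.00713·814 - 0.455 = 0.0437P*, so P* = 5.35/0.0437 = 122.

N* ≈ 814, H* ≈ 4.81, P* ≈ 122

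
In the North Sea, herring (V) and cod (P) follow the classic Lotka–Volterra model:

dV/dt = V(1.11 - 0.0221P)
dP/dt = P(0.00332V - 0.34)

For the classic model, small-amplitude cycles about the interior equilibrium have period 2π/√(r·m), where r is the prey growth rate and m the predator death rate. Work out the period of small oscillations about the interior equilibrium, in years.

Here r = 1.11 and m = 0.34, so r·m = 0.377.
ω = √0.377 = 0.614 per year, hence T = 2π/ω ≈ 10.2 years.

T ≈ 10.2 years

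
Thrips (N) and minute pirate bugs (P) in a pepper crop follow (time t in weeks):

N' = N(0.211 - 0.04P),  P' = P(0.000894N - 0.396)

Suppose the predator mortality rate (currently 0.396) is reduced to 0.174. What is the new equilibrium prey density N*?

N* ≈ 195

At the interior fixed point, setting dP/dt = 0 with P > 0 fixes N* = (predator death rate)/(NP coefficient) — independent of the other coefficients.
With the change, N* = 0.174/0.000894 = 195; it falls from 443.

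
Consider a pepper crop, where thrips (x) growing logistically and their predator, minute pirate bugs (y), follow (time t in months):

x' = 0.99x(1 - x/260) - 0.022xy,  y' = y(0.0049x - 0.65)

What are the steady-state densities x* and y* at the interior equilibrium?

x* ≈ 133, y* ≈ 22

From dy/dt = 0 with y > 0: 0.0049x* = 0.65, so x* = 133.
Substitute into dx/dt = 0: 0.99(1 - 133/260) = 0.022y*.
The bracket is 0.49, giving y* = 0.485/0.022 = 22.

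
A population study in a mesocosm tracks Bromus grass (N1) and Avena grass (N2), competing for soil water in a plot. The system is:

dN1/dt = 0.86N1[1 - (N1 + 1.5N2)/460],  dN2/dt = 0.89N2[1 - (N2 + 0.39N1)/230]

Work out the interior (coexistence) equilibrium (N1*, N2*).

N1* ≈ 277, N2* ≈ 122

Setting both brackets to zero gives the nullclines N1 + 1.5N2 = 460 and 0.39N1 + N2 = 230.
Substituting N2 = 230 - 0.39N1 into the first: N1(1 - 1.5·0.39) = 460 - 1.5·230.
So N1* = 115/0.415 = 277, and then N2* = 230 - 0.39·277 = 122.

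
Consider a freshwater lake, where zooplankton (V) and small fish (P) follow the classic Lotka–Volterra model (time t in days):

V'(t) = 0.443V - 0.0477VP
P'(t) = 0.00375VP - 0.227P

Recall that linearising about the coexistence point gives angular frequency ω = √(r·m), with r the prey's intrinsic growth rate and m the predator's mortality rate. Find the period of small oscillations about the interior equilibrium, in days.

Here r = 0.443 and m = 0.227, so r·m = 0.101.
ω = √0.101 = 0.317 per day, hence T = 2π/ω ≈ 19.8 days.

T ≈ 19.8 days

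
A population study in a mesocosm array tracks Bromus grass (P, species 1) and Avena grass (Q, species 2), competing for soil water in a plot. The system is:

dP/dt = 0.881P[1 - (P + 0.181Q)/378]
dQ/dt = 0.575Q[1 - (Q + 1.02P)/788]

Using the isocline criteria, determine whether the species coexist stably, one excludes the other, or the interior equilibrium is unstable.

stable coexistence

Compare the nullcline intercepts: K1/α12 = 378/0.181 = 2090 > K2 = 788; K2/α21 = 788/1.02 = 773 > K1 = 378.
Since both inequalities hold, each species can invade when rare, so the interior equilibrium is stable.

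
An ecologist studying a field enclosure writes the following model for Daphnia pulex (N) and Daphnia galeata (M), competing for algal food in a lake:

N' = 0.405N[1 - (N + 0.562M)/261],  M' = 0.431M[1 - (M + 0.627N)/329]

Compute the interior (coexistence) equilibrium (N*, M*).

N* ≈ 118, M* ≈ 255

Setting both brackets to zero gives the nullclines N + 0.562M = 261 and 0.627N + M = 329.
Substituting M = 329 - 0.627N into the first: N(1 - 0.562·0.627) = 261 - 0.562·329.
So N* = 76.1/0.648 = 118, and then M* = 329 - 0.627·118 = 255.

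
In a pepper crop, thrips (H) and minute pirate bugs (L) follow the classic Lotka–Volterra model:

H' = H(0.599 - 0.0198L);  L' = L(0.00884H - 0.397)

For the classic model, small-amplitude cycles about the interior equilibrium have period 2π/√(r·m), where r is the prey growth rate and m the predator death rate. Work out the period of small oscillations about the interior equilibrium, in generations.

T ≈ 12.9 generations

Here r = 0.599 and m = 0.397, so r·m = 0.238.
ω = √0.238 = 0.488 per generation, hence T = 2π/ω ≈ 12.9 generations.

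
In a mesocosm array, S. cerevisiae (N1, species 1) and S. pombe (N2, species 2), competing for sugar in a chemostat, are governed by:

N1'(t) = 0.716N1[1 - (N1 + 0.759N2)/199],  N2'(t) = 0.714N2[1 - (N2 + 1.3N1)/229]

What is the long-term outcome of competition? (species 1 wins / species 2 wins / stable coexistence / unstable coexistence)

species 1 excludes species 2

Compare the nullcline intercepts: K1/α12 = 199/0.759 = 262 > K2 = 229; K2/α21 = 229/1.3 = 176 < K1 = 199.
Since the inequalities point opposite ways, species 1 can invade but species 2 cannot.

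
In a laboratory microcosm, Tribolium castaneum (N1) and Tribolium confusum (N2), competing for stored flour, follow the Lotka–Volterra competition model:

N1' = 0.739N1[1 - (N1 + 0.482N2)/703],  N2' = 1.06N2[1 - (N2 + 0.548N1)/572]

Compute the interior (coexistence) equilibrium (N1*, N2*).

N1* ≈ 581, N2* ≈ 254

Setting both brackets to zero gives the nullclines N1 + 0.482N2 = 703 and 0.548N1 + N2 = 572.
Substituting N2 = 572 - 0.548N1 into the first: N1(1 - 0.482·0.548) = 703 - 0.482·572.
So N1* = 427/0.736 = 581, and then N2* = 572 - 0.548·581 = 254.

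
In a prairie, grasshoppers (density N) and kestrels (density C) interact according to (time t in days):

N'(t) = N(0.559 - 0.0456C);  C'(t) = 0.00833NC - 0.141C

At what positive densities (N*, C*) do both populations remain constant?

Set dC/dt = 0 with C > 0: 0.00833N - 0.141 = 0, so N* = 0.141/0.00833 = 16.9.
Set dN/dt = 0 with N > 0: 0.559 - 0.0456C = 0, so C* = 0.559/0.0456 = 12.3.

N* ≈ 16.9, C* ≈ 12.3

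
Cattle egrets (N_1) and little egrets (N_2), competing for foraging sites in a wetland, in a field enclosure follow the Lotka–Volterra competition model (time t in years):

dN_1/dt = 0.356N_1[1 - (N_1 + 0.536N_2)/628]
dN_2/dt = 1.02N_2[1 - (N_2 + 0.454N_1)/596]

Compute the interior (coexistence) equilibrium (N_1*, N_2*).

Setting both brackets to zero gives the nullclines N_1 + 0.536N_2 = 628 and 0.454N_1 + N_2 = 596.
Substituting N_2 = 596 - 0.454N_1 into the first: N_1(1 - 0.536·0.454) = 628 - 0.536·596.
So N_1* = 309/0.757 = 408, and then N_2* = 596 - 0.454·408 = 411.

N_1* ≈ 408, N_2* ≈ 411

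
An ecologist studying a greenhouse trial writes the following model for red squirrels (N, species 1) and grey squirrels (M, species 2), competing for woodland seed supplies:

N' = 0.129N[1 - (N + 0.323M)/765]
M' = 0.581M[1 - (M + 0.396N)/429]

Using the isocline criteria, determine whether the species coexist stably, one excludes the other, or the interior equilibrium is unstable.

stable coexistence

Compare the nullcline intercepts: K1/α12 = 765/0.323 = 2370 > K2 = 429; K2/α21 = 429/0.396 = 1080 > K1 = 765.
Since both inequalities hold, each species can invade when rare, so the interior equilibrium is stable.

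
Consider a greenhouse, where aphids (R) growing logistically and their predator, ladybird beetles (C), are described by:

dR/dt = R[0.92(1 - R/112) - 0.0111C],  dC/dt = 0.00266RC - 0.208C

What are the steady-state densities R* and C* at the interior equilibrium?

R* ≈ 78.2, C* ≈ 25

From dC/dt = 0 with C > 0: 0.00266R* = 0.208, so R* = 78.2.
Substitute into dR/dt = 0: 0.92(1 - 78.2/112) = 0.0111C*.
The bracket is 0.302, giving C* = 0.278/0.0111 = 25.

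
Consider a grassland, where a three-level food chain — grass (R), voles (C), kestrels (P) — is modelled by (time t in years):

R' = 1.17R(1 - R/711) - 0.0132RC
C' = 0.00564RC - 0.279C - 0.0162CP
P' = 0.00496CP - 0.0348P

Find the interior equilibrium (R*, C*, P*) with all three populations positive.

From dP/dt = 0: 0.00496C* = 0.0348, so C* = 7.02.
From dR/dt = 0: 1.17(1 - R*/711) = 0.0132·7.02, giving R* = 711·(1 - 0.0792) = 655.
From dC/dt = 0: 0.00564·655 - 0.279 = 0.0162P*, so P* = 3.41/0.0162 = 211.

R* ≈ 655, C* ≈ 7.02, P* ≈ 211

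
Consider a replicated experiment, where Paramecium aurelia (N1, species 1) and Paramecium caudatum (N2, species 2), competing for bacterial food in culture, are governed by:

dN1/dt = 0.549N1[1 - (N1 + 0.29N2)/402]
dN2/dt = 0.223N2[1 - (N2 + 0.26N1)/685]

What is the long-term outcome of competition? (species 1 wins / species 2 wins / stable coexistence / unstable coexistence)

Compare the nullcline intercepts: K1/α12 = 402/0.29 = 1390 > K2 = 685; K2/α21 = 685/0.26 = 2630 > K1 = 402.
Since both inequalities hold, each species can invade when rare, so the interior equilibrium is stable.

stable coexistence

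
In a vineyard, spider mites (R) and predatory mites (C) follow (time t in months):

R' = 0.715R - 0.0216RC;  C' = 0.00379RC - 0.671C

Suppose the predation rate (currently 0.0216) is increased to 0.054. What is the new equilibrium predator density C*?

At the interior fixed point, setting dR/dt = 0 with R > 0 fixes C* = (prey growth rate)/(RC coefficient) — independent of the other coefficients.
With the change, C* = 0.715/0.054 = 13.2; it falls from 33.1.

C* ≈ 13.2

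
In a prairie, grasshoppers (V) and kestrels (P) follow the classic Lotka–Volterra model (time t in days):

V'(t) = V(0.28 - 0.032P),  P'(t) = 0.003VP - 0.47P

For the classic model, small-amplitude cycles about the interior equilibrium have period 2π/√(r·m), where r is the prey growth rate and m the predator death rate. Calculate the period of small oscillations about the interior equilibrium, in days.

Here r = 0.28 and m = 0.47, so r·m = 0.132.
ω = √0.132 = 0.363 per day, hence T = 2π/ω ≈ 17.3 days.

T ≈ 17.3 days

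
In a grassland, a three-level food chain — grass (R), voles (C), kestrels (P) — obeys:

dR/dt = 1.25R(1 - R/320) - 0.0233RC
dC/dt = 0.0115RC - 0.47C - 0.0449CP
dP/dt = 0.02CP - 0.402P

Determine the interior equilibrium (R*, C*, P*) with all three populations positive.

R* ≈ 200, C* ≈ 20.1, P* ≈ 40.8

From dP/dt = 0: 0.02C* = 0.402, so C* = 20.1.
From dR/dt = 0: 1.25(1 - R*/320) = 0.0233·20.1, giving R* = 320·(1 - 0.375) = 200.
From dC/dt = 0: 0.0115·200 - 0.47 = 0.0449P*, so P* = 1.83/0.0449 = 40.8.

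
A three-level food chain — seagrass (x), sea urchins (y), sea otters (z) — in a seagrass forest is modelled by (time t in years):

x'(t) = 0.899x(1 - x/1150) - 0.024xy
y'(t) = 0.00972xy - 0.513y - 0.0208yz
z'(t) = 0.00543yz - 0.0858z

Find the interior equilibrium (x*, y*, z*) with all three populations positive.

From dz/dt = 0: 0.00543y* = 0.0858, so y* = 15.8.
From dx/dt = 0: 0.899(1 - x*/1150) = 0.024·15.8, giving x* = 1150·(1 - 0.422) = 665.
From dy/dt = 0: 0.00972·665 - 0.513 = 0.0208z*, so z* = 5.95/0.0208 = 286.

x* ≈ 665, y* ≈ 15.8, z* ≈ 286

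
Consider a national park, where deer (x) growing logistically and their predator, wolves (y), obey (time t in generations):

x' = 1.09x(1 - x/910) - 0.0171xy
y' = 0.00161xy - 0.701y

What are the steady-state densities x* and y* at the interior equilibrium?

From dy/dt = 0 with y > 0: 0.00161x* = 0.701, so x* = 435.
Substitute into dx/dt = 0: 1.09(1 - 435/910) = 0.0171y*.
The bracket is 0.522, giving y* = 0.568/0.0171 = 33.2.

x* ≈ 435, y* ≈ 33.2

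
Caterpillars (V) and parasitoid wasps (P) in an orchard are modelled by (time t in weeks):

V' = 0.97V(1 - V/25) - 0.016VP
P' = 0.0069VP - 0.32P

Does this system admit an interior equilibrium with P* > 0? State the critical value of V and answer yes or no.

Threshold V = 46.4; K < 46.4, so no, the predator goes extinct.

The predator equation gives dP/dt > 0 only when V > 0.32/0.0069 = 46.4.
Without the predator, V → K = 25. Since 25 < 46.4, the predator cannot invade.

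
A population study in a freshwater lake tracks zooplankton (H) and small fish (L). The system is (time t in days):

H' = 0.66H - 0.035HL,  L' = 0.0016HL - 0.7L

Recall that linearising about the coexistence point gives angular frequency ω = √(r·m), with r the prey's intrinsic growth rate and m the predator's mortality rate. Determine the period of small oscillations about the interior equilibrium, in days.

Here r = 0.66 and m = 0.7, so r·m = 0.462.
ω = √0.462 = 0.68 per day, hence T = 2π/ω ≈ 9.24 days.

T ≈ 9.24 days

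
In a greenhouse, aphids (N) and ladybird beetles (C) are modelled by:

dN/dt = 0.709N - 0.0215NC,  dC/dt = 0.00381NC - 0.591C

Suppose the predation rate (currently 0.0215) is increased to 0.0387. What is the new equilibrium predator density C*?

C* ≈ 18.3

At the interior fixed point, setting dN/dt = 0 with N > 0 fixes C* = (prey growth rate)/(NC coefficient) — independent of the other coefficients.
With the change, C* = 0.709/0.0387 = 18.3; it falls from 33.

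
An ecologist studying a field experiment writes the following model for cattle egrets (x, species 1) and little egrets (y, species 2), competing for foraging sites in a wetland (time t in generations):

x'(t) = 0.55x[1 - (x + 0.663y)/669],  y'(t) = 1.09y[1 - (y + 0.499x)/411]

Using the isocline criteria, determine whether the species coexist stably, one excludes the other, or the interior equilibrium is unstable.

Compare the nullcline intercepts: K1/α12 = 669/0.663 = 1010 > K2 = 411; K2/α21 = 411/0.499 = 824 > K1 = 669.
Since both inequalities hold, each species can invade when rare, so the interior equilibrium is stable.

stable coexistence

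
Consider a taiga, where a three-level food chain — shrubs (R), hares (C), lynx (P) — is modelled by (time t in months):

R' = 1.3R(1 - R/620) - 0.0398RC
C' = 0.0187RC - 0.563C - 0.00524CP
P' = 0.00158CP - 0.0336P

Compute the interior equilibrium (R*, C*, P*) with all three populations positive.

R* ≈ 216, C* ≈ 21.3, P* ≈ 665

From dP/dt = 0: 0.00158C* = 0.0336, so C* = 21.3.
From dR/dt = 0: 1.3(1 - R*/620) = 0.0398·21.3, giving R* = 620·(1 - 0.651) = 216.
From dC/dt = 0: 0.0187·216 - 0.563 = 0.00524P*, so P* = 3.48/0.00524 = 665.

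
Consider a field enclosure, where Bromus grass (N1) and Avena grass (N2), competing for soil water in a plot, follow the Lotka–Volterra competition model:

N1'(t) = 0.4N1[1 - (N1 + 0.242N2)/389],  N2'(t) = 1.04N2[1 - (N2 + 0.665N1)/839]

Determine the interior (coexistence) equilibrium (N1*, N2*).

N1* ≈ 222, N2* ≈ 692

Setting both brackets to zero gives the nullclines N1 + 0.242N2 = 389 and 0.665N1 + N2 = 839.
Substituting N2 = 839 - 0.665N1 into the first: N1(1 - 0.242·0.665) = 389 - 0.242·839.
So N1* = 186/0.839 = 222, and then N2* = 839 - 0.665·222 = 692.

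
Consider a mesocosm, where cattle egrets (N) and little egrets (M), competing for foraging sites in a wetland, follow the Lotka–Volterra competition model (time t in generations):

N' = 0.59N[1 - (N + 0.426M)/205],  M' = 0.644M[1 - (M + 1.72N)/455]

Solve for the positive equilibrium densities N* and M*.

Setting both brackets to zero gives the nullclines N + 0.426M = 205 and 1.72N + M = 455.
Substituting M = 455 - 1.72N into the first: N(1 - 0.426·1.72) = 205 - 0.426·455.
So N* = 11.2/0.267 = 41.8, and then M* = 455 - 1.72·41.8 = 383.

N* ≈ 41.8, M* ≈ 383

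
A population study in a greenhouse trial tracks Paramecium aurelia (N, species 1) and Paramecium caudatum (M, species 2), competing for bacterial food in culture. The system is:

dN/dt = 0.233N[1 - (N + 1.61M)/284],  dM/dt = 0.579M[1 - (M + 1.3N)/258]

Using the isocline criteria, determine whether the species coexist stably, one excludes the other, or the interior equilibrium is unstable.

unstable coexistence (outcome depends on initial conditions)

Compare the nullcline intercepts: K1/α12 = 284/1.61 = 176 < K2 = 258; K2/α21 = 258/1.3 = 198 < K1 = 284.
Since both are reversed, neither can invade when rare; the interior point is a saddle.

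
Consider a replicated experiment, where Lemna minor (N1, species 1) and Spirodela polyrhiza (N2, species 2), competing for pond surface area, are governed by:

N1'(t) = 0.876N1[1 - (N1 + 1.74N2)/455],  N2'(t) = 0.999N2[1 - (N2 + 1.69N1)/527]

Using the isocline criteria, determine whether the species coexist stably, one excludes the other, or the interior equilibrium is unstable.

Compare the nullcline intercepts: K1/α12 = 455/1.74 = 261 < K2 = 527; K2/α21 = 527/1.69 = 312 < K1 = 455.
Since both are reversed, neither can invade when rare; the interior point is a saddle.

unstable coexistence (outcome depends on initial conditions)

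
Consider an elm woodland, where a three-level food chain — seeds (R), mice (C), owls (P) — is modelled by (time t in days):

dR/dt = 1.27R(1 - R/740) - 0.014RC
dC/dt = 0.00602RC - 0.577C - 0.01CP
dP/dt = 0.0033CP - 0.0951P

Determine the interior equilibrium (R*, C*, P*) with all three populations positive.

R* ≈ 505, C* ≈ 28.8, P* ≈ 246

From dP/dt = 0: 0.0033C* = 0.0951, so C* = 28.8.
From dR/dt = 0: 1.27(1 - R*/740) = 0.014·28.8, giving R* = 740·(1 - 0.318) = 505.
From dC/dt = 0: 0.00602·505 - 0.577 = 0.01P*, so P* = 2.46/0.01 = 246.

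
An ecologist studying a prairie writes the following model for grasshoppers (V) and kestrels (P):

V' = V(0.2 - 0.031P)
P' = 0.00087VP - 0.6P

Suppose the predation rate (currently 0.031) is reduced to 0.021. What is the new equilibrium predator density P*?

At the interior fixed point, setting dV/dt = 0 with V > 0 fixes P* = (prey growth rate)/(VP coefficient) — independent of the other coefficients.
With the change, P* = 0.2/0.021 = 9.52; it rises from 6.45.

P* ≈ 9.52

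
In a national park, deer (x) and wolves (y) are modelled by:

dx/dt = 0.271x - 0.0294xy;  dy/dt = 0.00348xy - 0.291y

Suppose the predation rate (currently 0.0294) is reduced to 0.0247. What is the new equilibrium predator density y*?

y* ≈ 11

At the interior fixed point, setting dx/dt = 0 with x > 0 fixes y* = (prey growth rate)/(xy coefficient) — independent of the other coefficients.
With the change, y* = 0.271/0.0247 = 11; it rises from 9.22.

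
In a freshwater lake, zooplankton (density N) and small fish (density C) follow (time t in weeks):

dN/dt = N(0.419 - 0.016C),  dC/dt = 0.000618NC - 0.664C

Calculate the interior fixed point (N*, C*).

N* ≈ 1070, C* ≈ 26.2

Set dC/dt = 0 with C > 0: 0.000618N - 0.664 = 0, so N* = 0.664/0.000618 = 1070.
Set dN/dt = 0 with N > 0: 0.419 - 0.016C = 0, so C* = 0.419/0.016 = 26.2.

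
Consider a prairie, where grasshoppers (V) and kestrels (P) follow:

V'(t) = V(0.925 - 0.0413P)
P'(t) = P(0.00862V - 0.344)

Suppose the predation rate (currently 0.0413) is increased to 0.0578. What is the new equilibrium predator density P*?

P* ≈ 16

At the interior fixed point, setting dV/dt = 0 with V > 0 fixes P* = (prey growth rate)/(VP coefficient) — independent of the other coefficients.
With the change, P* = 0.925/0.0578 = 16; it falls from 22.4.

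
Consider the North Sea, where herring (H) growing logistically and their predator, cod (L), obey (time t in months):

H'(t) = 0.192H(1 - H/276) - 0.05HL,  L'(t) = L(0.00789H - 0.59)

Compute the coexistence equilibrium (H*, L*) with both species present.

From dL/dt = 0 with L > 0: 0.00789H* = 0.59, so H* = 74.8.
Substitute into dH/dt = 0: 0.192(1 - 74.8/276) = 0.05L*.
The bracket is 0.729, giving L* = 0.14/0.05 = 2.8.

H* ≈ 74.8, L* ≈ 2.8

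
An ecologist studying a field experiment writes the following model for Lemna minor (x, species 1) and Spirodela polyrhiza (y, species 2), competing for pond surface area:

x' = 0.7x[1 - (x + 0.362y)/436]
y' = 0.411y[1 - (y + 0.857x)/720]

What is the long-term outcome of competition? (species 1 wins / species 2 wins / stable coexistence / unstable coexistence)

stable coexistence

Compare the nullcline intercepts: K1/α12 = 436/0.362 = 1200 > K2 = 720; K2/α21 = 720/0.857 = 840 > K1 = 436.
Since both inequalities hold, each species can invade when rare, so the interior equilibrium is stable.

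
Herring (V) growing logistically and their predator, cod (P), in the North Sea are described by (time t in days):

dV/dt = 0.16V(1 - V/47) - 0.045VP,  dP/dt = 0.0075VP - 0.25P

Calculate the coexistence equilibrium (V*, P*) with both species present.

V* ≈ 33.3, P* ≈ 1.03

From dP/dt = 0 with P > 0: 0.0075V* = 0.25, so V* = 33.3.
Substitute into dV/dt = 0: 0.16(1 - 33.3/47) = 0.045P*.
The bracket is 0.291, giving P* = 0.0465/0.045 = 1.03.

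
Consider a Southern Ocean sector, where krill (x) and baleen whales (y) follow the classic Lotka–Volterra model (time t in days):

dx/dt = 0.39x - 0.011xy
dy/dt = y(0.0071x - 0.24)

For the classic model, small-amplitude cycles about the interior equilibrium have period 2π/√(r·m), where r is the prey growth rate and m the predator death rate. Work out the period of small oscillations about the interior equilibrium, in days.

Here r = 0.39 and m = 0.24, so r·m = 0.0936.
ω = √0.0936 = 0.306 per day, hence T = 2π/ω ≈ 20.5 days.

T ≈ 20.5 days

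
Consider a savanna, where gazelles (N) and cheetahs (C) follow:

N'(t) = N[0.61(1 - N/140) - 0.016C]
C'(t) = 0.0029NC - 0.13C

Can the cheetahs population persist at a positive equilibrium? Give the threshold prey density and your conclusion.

The predator equation gives dC/dt > 0 only when N > 0.13/0.0029 = 44.8.
Without the predator, N → K = 140. Since 140 > 44.8, the predator can invade and persist.

Threshold N = 44.8; K > 44.8, so yes, the predator persists.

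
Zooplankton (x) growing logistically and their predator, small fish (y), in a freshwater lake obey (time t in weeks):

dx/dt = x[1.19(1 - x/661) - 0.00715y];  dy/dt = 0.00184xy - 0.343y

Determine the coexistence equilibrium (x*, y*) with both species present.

x* ≈ 186, y* ≈ 119

From dy/dt = 0 with y > 0: 0.00184x* = 0.343, so x* = 186.
Substitute into dx/dt = 0: 1.19(1 - 186/661) = 0.00715y*.
The bracket is 0.718, giving y* = 0.854/0.00715 = 119.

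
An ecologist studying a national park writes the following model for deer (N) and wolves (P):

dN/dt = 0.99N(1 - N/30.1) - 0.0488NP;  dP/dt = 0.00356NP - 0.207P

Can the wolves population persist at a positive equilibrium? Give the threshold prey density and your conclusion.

The predator equation gives dP/dt > 0 only when N > 0.207/0.00356 = 58.1.
Without the predator, N → K = 30.1. Since 30.1 < 58.1, the predator cannot invade.

Threshold N = 58.1; K < 58.1, so no, the predator goes extinct.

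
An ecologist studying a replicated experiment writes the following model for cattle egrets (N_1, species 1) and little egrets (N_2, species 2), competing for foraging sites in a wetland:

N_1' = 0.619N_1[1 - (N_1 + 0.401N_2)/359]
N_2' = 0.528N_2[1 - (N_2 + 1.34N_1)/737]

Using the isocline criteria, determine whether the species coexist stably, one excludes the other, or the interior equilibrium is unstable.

stable coexistence

Compare the nullcline intercepts: K1/α12 = 359/0.401 = 895 > K2 = 737; K2/α21 = 737/1.34 = 550 > K1 = 359.
Since both inequalities hold, each species can invade when rare, so the interior equilibrium is stable.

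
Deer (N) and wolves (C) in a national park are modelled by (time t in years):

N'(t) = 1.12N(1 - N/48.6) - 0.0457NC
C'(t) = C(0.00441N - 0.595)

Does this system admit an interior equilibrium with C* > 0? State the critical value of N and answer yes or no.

The predator equation gives dC/dt > 0 only when N > 0.595/0.00441 = 135.
Without the predator, N → K = 48.6. Since 48.6 < 135, the predator cannot invade.

Threshold N = 135; K < 135, so no, the predator goes extinct.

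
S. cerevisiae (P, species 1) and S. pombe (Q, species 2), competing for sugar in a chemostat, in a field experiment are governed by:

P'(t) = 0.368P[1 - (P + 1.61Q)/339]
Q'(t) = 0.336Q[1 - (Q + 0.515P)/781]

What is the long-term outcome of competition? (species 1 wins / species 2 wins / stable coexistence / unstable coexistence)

Compare the nullcline intercepts: K1/α12 = 339/1.61 = 211 < K2 = 781; K2/α21 = 781/0.515 = 1520 > K1 = 339.
Since the inequalities point opposite ways, species 2 can invade but species 1 cannot.

species 2 excludes species 1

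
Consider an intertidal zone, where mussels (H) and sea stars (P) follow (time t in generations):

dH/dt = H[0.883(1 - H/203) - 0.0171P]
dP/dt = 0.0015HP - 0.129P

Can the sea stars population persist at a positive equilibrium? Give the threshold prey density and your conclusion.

The predator equation gives dP/dt > 0 only when H > 0.129/0.0015 = 86.
Without the predator, H → K = 203. Since 203 > 86, the predator can invade and persist.

Threshold H = 86; K > 86, so yes, the predator persists.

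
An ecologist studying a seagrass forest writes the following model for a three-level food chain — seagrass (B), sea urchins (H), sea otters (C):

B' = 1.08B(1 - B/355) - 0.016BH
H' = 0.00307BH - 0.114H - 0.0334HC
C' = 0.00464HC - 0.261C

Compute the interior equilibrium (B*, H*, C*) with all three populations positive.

From dC/dt = 0: 0.00464H* = 0.261, so H* = 56.2.
From dB/dt = 0: 1.08(1 - B*/355) = 0.016·56.2, giving B* = 355·(1 - 0.833) = 59.2.
From dH/dt = 0: 0.00307·59.2 - 0.114 = 0.0334C*, so C* = 0.0676/0.0334 = 2.03.

B* ≈ 59.2, H* ≈ 56.2, C* ≈ 2.03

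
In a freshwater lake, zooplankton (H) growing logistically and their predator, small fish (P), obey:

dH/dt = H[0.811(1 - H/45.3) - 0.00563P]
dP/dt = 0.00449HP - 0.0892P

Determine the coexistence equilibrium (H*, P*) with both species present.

From dP/dt = 0 with P > 0: 0.00449H* = 0.0892, so H* = 19.9.
Substitute into dH/dt = 0: 0.811(1 - 19.9/45.3) = 0.00563P*.
The bracket is 0.561, giving P* = 0.455/0.00563 = 80.9.

H* ≈ 19.9, P* ≈ 80.9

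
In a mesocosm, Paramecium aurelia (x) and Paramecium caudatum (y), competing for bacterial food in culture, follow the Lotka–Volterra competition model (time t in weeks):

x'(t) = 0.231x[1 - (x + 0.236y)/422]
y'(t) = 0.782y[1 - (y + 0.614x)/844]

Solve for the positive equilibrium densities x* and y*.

x* ≈ 261, y* ≈ 684

Setting both brackets to zero gives the nullclines x + 0.236y = 422 and 0.614x + y = 844.
Substituting y = 844 - 0.614x into the first: x(1 - 0.236·0.614) = 422 - 0.236·844.
So x* = 223/0.855 = 261, and then y* = 844 - 0.614·261 = 684.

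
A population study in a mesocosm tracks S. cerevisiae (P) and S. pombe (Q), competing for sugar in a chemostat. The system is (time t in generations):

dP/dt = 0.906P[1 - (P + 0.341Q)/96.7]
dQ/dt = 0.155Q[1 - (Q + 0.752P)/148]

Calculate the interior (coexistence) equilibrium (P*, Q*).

Setting both brackets to zero gives the nullclines P + 0.341Q = 96.7 and 0.752P + Q = 148.
Substituting Q = 148 - 0.752P into the first: P(1 - 0.341·0.752) = 96.7 - 0.341·148.
So P* = 46.2/0.744 = 62.2, and then Q* = 148 - 0.752·62.2 = 101.

P* ≈ 62.2, Q* ≈ 101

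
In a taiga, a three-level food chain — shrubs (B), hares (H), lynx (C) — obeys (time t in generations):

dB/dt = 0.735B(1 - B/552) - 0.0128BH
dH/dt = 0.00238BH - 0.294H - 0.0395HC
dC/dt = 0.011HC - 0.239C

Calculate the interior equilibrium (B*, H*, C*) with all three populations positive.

B* ≈ 343, H* ≈ 21.7, C* ≈ 13.2

From dC/dt = 0: 0.011H* = 0.239, so H* = 21.7.
From dB/dt = 0: 0.735(1 - B*/552) = 0.0128·21.7, giving B* = 552·(1 - 0.378) = 343.
From dH/dt = 0: 0.00238·343 - 0.294 = 0.0395C*, so C* = 0.523/0.0395 = 13.2.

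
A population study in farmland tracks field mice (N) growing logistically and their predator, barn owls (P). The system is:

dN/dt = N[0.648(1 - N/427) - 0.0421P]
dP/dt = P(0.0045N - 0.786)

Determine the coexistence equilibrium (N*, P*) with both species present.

N* ≈ 175, P* ≈ 9.1

From dP/dt = 0 with P > 0: 0.0045N* = 0.786, so N* = 175.
Substitute into dN/dt = 0: 0.648(1 - 175/427) = 0.0421P*.
The bracket is 0.591, giving P* = 0.383/0.0421 = 9.1.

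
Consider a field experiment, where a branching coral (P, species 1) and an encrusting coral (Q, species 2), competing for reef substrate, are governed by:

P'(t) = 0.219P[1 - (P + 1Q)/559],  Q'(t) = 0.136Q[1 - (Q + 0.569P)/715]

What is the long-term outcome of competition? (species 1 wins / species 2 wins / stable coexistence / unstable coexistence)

species 2 excludes species 1

Compare the nullcline intercepts: K1/α12 = 559/1 = 559 < K2 = 715; K2/α21 = 715/0.569 = 1260 > K1 = 559.
Since the inequalities point opposite ways, species 2 can invade but species 1 cannot.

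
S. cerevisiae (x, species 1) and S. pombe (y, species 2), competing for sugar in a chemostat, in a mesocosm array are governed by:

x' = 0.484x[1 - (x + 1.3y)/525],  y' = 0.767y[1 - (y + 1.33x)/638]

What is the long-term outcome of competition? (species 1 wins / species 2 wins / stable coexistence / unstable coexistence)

Compare the nullcline intercepts: K1/α12 = 525/1.3 = 404 < K2 = 638; K2/α21 = 638/1.33 = 480 < K1 = 525.
Since both are reversed, neither can invade when rare; the interior point is a saddle.

unstable coexistence (outcome depends on initial conditions)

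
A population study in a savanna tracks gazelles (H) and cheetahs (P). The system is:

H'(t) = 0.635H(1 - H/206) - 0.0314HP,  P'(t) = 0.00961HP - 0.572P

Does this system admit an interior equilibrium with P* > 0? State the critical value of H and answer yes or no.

Threshold H = 59.5; K > 59.5, so yes, the predator persists.

The predator equation gives dP/dt > 0 only when H > 0.572/0.00961 = 59.5.
Without the predator, H → K = 206. Since 206 > 59.5, the predator can invade and persist.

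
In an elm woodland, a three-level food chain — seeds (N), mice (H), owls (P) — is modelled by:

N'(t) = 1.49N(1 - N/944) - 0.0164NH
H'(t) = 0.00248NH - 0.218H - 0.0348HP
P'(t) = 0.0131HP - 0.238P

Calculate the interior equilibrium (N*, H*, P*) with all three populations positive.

N* ≈ 755, H* ≈ 18.2, P* ≈ 47.6

From dP/dt = 0: 0.0131H* = 0.238, so H* = 18.2.
From dN/dt = 0: 1.49(1 - N*/944) = 0.0164·18.2, giving N* = 944·(1 - 0.2) = 755.
From dH/dt = 0: 0.00248·755 - 0.218 = 0.0348P*, so P* = 1.65/0.0348 = 47.6.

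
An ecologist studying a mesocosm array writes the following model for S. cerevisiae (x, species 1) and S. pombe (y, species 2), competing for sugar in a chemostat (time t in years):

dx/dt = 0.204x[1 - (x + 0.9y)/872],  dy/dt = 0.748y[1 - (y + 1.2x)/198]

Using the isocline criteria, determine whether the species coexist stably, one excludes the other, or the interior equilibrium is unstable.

Compare the nullcline intercepts: K1/α12 = 872/0.9 = 969 > K2 = 198; K2/α21 = 198/1.2 = 165 < K1 = 872.
Since the inequalities point opposite ways, species 1 can invade but species 2 cannot.

species 1 excludes species 2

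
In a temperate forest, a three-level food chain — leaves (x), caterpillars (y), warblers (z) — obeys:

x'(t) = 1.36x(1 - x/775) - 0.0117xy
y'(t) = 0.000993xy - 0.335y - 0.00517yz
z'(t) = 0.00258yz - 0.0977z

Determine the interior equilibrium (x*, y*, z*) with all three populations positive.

From dz/dt = 0: 0.00258y* = 0.0977, so y* = 37.9.
From dx/dt = 0: 1.36(1 - x*/775) = 0.0117·37.9, giving x* = 775·(1 - 0.326) = 523.
From dy/dt = 0: 0.000993·523 - 0.335 = 0.00517z*, so z* = 0.184/0.00517 = 35.6.

x* ≈ 523, y* ≈ 37.9, z* ≈ 35.6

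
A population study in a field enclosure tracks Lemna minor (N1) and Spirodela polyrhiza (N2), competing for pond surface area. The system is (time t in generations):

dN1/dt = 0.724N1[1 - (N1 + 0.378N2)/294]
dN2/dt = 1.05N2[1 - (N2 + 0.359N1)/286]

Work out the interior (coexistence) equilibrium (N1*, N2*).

Setting both brackets to zero gives the nullclines N1 + 0.378N2 = 294 and 0.359N1 + N2 = 286.
Substituting N2 = 286 - 0.359N1 into the first: N1(1 - 0.378·0.359) = 294 - 0.378·286.
So N1* = 186/0.864 = 215, and then N2* = 286 - 0.359·215 = 209.

N1* ≈ 215, N2* ≈ 209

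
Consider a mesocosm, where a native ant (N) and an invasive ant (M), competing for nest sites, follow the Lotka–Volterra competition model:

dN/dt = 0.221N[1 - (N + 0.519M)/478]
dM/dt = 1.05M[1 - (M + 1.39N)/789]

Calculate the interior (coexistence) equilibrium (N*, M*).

N* ≈ 246, M* ≈ 447

Setting both brackets to zero gives the nullclines N + 0.519M = 478 and 1.39N + M = 789.
Substituting M = 789 - 1.39N into the first: N(1 - 0.519·1.39) = 478 - 0.519·789.
So N* = 68.5/0.279 = 246, and then M* = 789 - 1.39·246 = 447.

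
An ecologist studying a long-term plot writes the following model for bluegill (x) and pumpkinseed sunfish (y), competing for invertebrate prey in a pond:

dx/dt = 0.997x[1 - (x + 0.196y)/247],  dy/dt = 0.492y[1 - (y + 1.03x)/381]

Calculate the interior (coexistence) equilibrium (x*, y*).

x* ≈ 216, y* ≈ 159

Setting both brackets to zero gives the nullclines x + 0.196y = 247 and 1.03x + y = 381.
Substituting y = 381 - 1.03x into the first: x(1 - 0.196·1.03) = 247 - 0.196·381.
So x* = 172/0.798 = 216, and then y* = 381 - 1.03·216 = 159.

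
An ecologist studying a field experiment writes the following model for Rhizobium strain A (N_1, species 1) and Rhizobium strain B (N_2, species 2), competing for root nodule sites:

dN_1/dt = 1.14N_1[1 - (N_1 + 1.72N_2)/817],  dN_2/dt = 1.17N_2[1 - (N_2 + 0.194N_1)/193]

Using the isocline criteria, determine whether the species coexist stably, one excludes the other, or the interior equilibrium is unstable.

stable coexistence

Compare the nullcline intercepts: K1/α12 = 817/1.72 = 475 > K2 = 193; K2/α21 = 193/0.194 = 995 > K1 = 817.
Since both inequalities hold, each species can invade when rare, so the interior equilibrium is stable.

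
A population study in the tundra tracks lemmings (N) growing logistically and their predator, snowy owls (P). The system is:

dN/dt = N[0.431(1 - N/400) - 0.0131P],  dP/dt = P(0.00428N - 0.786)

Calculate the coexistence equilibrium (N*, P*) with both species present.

From dP/dt = 0 with P > 0: 0.00428N* = 0.786, so N* = 184.
Substitute into dN/dt = 0: 0.431(1 - 184/400) = 0.0131P*.
The bracket is 0.541, giving P* = 0.233/0.0131 = 17.8.

N* ≈ 184, P* ≈ 17.8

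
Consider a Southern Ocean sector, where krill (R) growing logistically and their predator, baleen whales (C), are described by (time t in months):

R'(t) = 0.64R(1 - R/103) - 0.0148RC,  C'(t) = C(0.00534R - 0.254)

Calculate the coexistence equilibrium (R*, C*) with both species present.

From dC/dt = 0 with C > 0: 0.00534R* = 0.254, so R* = 47.6.
Substitute into dR/dt = 0: 0.64(1 - 47.6/103) = 0.0148C*.
The bracket is 0.538, giving C* = 0.344/0.0148 = 23.3.

R* ≈ 47.6, C* ≈ 23.3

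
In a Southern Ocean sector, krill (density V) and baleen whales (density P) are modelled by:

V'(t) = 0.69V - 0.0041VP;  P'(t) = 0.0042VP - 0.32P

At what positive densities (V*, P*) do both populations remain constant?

V* ≈ 76.2, P* ≈ 168

Set dP/dt = 0 with P > 0: 0.0042V - 0.32 = 0, so V* = 0.32/0.0042 = 76.2.
Set dV/dt = 0 with V > 0: 0.69 - 0.0041P = 0, so P* = 0.69/0.0041 = 168.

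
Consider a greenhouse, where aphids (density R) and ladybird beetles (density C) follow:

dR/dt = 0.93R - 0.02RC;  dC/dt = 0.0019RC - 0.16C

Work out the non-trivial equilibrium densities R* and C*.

Set dC/dt = 0 with C > 0: 0.0019R - 0.16 = 0, so R* = 0.16/0.0019 = 84.2.
Set dR/dt = 0 with R > 0: 0.93 - 0.02C = 0, so C* = 0.93/0.02 = 46.5.

R* ≈ 84.2, C* ≈ 46.5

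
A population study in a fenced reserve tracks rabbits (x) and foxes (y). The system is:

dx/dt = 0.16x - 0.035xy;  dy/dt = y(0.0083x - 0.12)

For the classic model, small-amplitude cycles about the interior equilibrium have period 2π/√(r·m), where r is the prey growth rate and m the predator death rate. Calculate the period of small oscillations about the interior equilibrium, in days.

T ≈ 45.3 days

Here r = 0.16 and m = 0.12, so r·m = 0.0192.
ω = √0.0192 = 0.139 per day, hence T = 2π/ω ≈ 45.3 days.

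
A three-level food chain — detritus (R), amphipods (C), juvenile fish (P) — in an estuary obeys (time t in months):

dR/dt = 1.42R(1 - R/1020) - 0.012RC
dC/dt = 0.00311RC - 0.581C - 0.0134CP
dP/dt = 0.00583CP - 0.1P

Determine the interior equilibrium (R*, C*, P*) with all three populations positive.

From dP/dt = 0: 0.00583C* = 0.1, so C* = 17.2.
From dR/dt = 0: 1.42(1 - R*/1020) = 0.012·17.2, giving R* = 1020·(1 - 0.145) = 872.
From dC/dt = 0: 0.00311·872 - 0.581 = 0.0134P*, so P* = 2.13/0.0134 = 159.

R* ≈ 872, C* ≈ 17.2, P* ≈ 159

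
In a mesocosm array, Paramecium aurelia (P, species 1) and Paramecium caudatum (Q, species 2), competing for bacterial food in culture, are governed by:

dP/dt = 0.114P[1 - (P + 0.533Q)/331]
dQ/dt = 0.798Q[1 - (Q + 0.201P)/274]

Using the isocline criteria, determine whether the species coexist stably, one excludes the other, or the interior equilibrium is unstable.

Compare the nullcline intercepts: K1/α12 = 331/0.533 = 621 > K2 = 274; K2/α21 = 274/0.201 = 1360 > K1 = 331.
Since both inequalities hold, each species can invade when rare, so the interior equilibrium is stable.

stable coexistence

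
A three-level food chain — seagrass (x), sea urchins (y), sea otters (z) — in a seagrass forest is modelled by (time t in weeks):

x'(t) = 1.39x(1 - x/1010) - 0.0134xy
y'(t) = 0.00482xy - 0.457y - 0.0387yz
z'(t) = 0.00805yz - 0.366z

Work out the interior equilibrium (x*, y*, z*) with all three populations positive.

x* ≈ 567, y* ≈ 45.5, z* ≈ 58.8

From dz/dt = 0: 0.00805y* = 0.366, so y* = 45.5.
From dx/dt = 0: 1.39(1 - x*/1010) = 0.0134·45.5, giving x* = 1010·(1 - 0.438) = 567.
From dy/dt = 0: 0.00482·567 - 0.457 = 0.0387z*, so z* = 2.28/0.0387 = 58.8.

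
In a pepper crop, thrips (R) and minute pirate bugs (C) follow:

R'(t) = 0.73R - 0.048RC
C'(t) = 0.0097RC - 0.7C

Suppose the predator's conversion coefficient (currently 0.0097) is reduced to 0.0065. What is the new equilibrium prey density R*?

R* ≈ 108

At the interior fixed point, setting dC/dt = 0 with C > 0 fixes R* = (predator death rate)/(RC coefficient) — independent of the other coefficients.
With the change, R* = 0.7/0.0065 = 108; it rises from 72.2.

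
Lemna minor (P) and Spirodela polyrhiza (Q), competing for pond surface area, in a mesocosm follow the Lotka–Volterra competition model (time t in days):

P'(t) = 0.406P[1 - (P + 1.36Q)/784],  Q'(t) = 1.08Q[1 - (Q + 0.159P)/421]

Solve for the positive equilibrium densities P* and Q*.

Setting both brackets to zero gives the nullclines P + 1.36Q = 784 and 0.159P + Q = 421.
Substituting Q = 421 - 0.159P into the first: P(1 - 1.36·0.159) = 784 - 1.36·421.
So P* = 211/0.784 = 270, and then Q* = 421 - 0.159·270 = 378.

P* ≈ 270, Q* ≈ 378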